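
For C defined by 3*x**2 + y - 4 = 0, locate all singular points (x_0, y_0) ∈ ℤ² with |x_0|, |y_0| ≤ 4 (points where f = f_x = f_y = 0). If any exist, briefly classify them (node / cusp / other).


No singular points in the scanned grid; C is smooth there.

Compute partial derivatives:
  f_x = 6*x.
  f_y = 1.
f_y = 1 is a nonzero constant, so f_y never vanishes: no point (x, y) can satisfy f = f_x = f_y = 0. In particular no (x, y) ∈ {−4, ..., 4}² is singular; the curve is smooth.


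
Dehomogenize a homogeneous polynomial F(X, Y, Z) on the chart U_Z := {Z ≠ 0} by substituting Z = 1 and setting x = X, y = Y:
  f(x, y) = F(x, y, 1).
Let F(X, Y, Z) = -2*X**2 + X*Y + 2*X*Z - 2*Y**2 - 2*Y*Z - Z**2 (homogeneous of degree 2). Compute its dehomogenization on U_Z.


f(x, y) = -2*x**2 + x*y + 2*x - 2*y**2 - 2*y - 1

On U_Z we set Z = 1. Each monomial c·X^i·Y^j·Z^k in F becomes c·x^i·y^j·1^k = c·x^i·y^j.
Substituting Z = 1: F(X, Y, 1) = -2*x**2 + x*y + 2*x - 2*y**2 - 2*y - 1.
Note: deg(f) ≤ deg(F) = 2; strict inequality happens when F is divisible by Z (lost terms).


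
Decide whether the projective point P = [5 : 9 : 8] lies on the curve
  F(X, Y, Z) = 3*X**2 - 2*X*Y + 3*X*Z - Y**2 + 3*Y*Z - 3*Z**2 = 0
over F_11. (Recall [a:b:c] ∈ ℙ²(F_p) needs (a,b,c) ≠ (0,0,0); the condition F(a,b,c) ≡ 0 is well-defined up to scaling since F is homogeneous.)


F(5,9,8) ≡ 4 (mod 11); P is NOT on the curve.

Evaluate F(5, 9, 8) term-by-term (mod 11).
  3*X**2 ↦ 3·25·1·1 = 75
  -2*X*Y ↦ -2·5·9·1 = -90
  3*X*Z ↦ 3·5·1·8 = 120
  -Y**2 ↦ -1·1·81·1 = -81
  3*Y*Z ↦ 3·1·9·8 = 216
  -3*Z**2 ↦ -3·1·1·64 = -192
Sum: F(5, 9, 8) = (75) + (-90) + (120) + (-81) + (216) + (-192) = 48.
Reducing mod 11: 48 ≡ 4 (mod 11).
Since F(a, b, c) ≡ 4 ≠ 0 (mod 11), P does NOT lie on the curve.


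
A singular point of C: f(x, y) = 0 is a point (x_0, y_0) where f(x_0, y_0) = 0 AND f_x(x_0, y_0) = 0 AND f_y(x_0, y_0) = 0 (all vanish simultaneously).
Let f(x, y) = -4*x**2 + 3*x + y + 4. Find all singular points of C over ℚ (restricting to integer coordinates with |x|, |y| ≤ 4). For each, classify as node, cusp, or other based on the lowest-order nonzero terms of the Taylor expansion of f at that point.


No singular points in the scanned grid; C is smooth there.

Compute partial derivatives:
  f_x = 3 - 8*x.
  f_y = 1.
f_y = 1 is a nonzero constant, so f_y never vanishes: no point (x, y) can satisfy f = f_x = f_y = 0. In particular no (x, y) ∈ {−4, ..., 4}² is singular; the curve is smooth.


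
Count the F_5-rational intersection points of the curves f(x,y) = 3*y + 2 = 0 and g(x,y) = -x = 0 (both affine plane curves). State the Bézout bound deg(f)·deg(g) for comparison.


Common zeros: {(0, 1)}; count = 1; Bézout bound = 1.

deg(f) = 1, deg(g) = 1, so Bézout bound = 1.
Scan x ∈ F_5. For each x, list the y ∈ F_5 with f(x, y) ≡ 0 and those with g(x, y) ≡ 0 (mod 5); the common zeros in that column are the intersection.
  x = 0: f ≡ 0 at y ∈ {1}; g ≡ 0 at y ∈ {0, 1, 2, 3, 4}; common: {1}.
  x = 1: f ≡ 0 at y ∈ {1}; g ≡ 0 at y ∈ ∅; common: ∅.
  x = 2: f ≡ 0 at y ∈ {1}; g ≡ 0 at y ∈ ∅; common: ∅.
  x = 3: f ≡ 0 at y ∈ {1}; g ≡ 0 at y ∈ ∅; common: ∅.
  x = 4: f ≡ 0 at y ∈ {1}; g ≡ 0 at y ∈ ∅; common: ∅.
Collecting: common zeros = {(0, 1)}, so the count is 1.
Comparison with the Bézout bound: 1 ≤ 1 = deg(f)·deg(g), as expected for curves with no common component (the bound is attained).


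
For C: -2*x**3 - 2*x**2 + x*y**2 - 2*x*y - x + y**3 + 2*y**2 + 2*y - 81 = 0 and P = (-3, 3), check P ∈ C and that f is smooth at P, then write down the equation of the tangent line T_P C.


Tangent line at P: -40*x + 29*y - 207 = 0.

Step 1: f(-3, 3) = 0, so P lies on C.
Step 2: partial derivatives
  f_x(x, y) = -6*x**2 - 4*x + y**2 - 2*y - 1, f_y(x, y) = 2*x*y - 2*x + 3*y**2 + 4*y + 2.
  f_x(P) = -40, f_y(P) = 29 (gradient nonzero, so P is smooth).
Step 3: tangent line at P: -40·(x − -3) + 29·(y − 3) = 0.
Expanding: -40*x + 29*y - 207 = 0.


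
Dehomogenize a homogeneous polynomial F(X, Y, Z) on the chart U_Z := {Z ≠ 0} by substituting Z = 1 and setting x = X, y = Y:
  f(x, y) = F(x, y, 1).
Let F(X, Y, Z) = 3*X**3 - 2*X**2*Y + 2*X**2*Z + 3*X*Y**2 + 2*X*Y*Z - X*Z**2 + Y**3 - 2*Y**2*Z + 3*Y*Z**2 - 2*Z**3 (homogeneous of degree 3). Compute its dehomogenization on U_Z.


f(x, y) = 3*x**3 - 2*x**2*y + 2*x**2 + 3*x*y**2 + 2*x*y - x + y**3 - 2*y**2 + 3*y - 2

On U_Z we set Z = 1. Each monomial c·X^i·Y^j·Z^k in F becomes c·x^i·y^j·1^k = c·x^i·y^j.
Substituting Z = 1: F(X, Y, 1) = 3*x**3 - 2*x**2*y + 2*x**2 + 3*x*y**2 + 2*x*y - x + y**3 - 2*y**2 + 3*y - 2.
Note: deg(f) ≤ deg(F) = 3; strict inequality happens when F is divisible by Z (lost terms).


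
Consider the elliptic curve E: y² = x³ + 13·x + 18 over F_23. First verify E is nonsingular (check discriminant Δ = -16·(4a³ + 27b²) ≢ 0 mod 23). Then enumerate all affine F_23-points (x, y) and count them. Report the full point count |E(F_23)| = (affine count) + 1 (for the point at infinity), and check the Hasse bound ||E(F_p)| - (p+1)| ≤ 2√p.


Affine points = {(0, 8), (0, 15), (1, 3), (1, 20), (2, 11), (2, 12), (5, 1), (5, 22), (6, 6), (6, 17), (8, 6), (8, 17), (9, 6), (9, 17), (12, 4), (12, 19), (14, 0), (15, 0), (17, 0), (18, 9), (18, 14), (22, 2), (22, 21)}; affine count = 23; |E(F_23)| = 24.

Discriminant check: Δ ∝ 4a³ + 27b² = 4·13³ + 27·18² = 4·2197 + 27·324 ≡ 10 (mod 23). Nonzero ⇒ E is nonsingular.
For each x ∈ F_23, compute rhs = x³ + 13·x + 18 mod 23, then count y ∈ F_23 with y² ≡ rhs.
  x = 0: rhs = 18, matching y values: 8, 15 (2 points).
  x = 1: rhs = 9, matching y values: 3, 20 (2 points).
  x = 2: rhs = 6, matching y values: 11, 12 (2 points).
  x = 3: rhs = 15, matching y values: none (0 points).
  x = 4: rhs = 19, matching y values: none (0 points).
  x = 5: rhs = 1, matching y values: 1, 22 (2 points).
  x = 6: rhs = 13, matching y values: 6, 17 (2 points).
  x = 7: rhs = 15, matching y values: none (0 points).
  x = 8: rhs = 13, matching y values: 6, 17 (2 points).
  x = 9: rhs = 13, matching y values: 6, 17 (2 points).
  x = 10: rhs = 21, matching y values: none (0 points).
  x = 11: rhs = 20, matching y values: none (0 points).
  x = 12: rhs = 16, matching y values: 4, 19 (2 points).
  x = 13: rhs = 15, matching y values: none (0 points).
  x = 14: rhs = 0, matching y values: 0 (1 points).
  x = 15: rhs = 0, matching y values: 0 (1 points).
  x = 16: rhs = 21, matching y values: none (0 points).
  x = 17: rhs = 0, matching y values: 0 (1 points).
  x = 18: rhs = 12, matching y values: 9, 14 (2 points).
  x = 19: rhs = 17, matching y values: none (0 points).
  x = 20: rhs = 21, matching y values: none (0 points).
  x = 21: rhs = 7, matching y values: none (0 points).
  x = 22: rhs = 4, matching y values: 2, 21 (2 points).
Total affine count: 23.
Full point count |E(F_23)| = 23 + 1 = 24.
Hasse bound: |24 − (23+1)| = |0| = 0 ≤ 2√23 ≈ 9.5917 ✓.


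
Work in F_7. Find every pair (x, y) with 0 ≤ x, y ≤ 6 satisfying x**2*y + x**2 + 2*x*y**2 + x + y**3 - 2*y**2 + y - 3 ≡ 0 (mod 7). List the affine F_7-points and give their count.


Affine F_7-points: {(0, 5), (0, 6), (2, 3), (2, 4), (2, 5), (4, 4), (5, 2), (6, 2)}; count = 8.

For each of the 49 pairs (x, y) ∈ F_7², evaluate f(x, y) mod 7. Record the zeros.
  x = 0: [0↦4, 1↦4, 2↦6, 3↦2, 4↦5, 5↦0, 6↦0]  zeros at y ∈ {5, 6}
  x = 1: [0↦6, 1↦2, 2↦4, 3↦4, 4↦1, 5↦1, 6↦3]  zeros at y ∈ ∅
  x = 2: [0↦3, 1↦4, 2↦1, 3↦0, 4↦0, 5↦0, 6↦6]  zeros at y ∈ {3, 4, 5}
  x = 3: [0↦2, 1↦3, 2↦4, 3↦4, 4↦2, 5↦4, 6↦2]  zeros at y ∈ ∅
  x = 4: [0↦3, 1↦6, 2↦6, 3↦2, 4↦0, 5↦6, 6↦5]  zeros at y ∈ {4}
  x = 5: [0↦6, 1↦6, 2↦0, 3↦1, 4↦1, 5↦6, 6↦1]  zeros at y ∈ {2}
  x = 6: [0↦4, 1↦3, 2↦0, 3↦1, 4↦5, 5↦4, 6↦4]  zeros at y ∈ {2}
Collecting zeros: affine points = {(0, 5), (0, 6), (2, 3), (2, 4), (2, 5), (4, 4), (5, 2), (6, 2)}.
Total count |C(F_7)_aff| = 8.


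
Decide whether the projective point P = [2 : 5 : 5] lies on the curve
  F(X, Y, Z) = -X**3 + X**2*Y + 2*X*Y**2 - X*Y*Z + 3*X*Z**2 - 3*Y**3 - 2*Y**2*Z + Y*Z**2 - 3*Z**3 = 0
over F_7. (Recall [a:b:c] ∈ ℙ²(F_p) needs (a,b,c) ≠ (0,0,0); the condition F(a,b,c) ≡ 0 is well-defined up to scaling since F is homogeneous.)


F(2,5,5) ≡ 2 (mod 7); P is NOT on the curve.

Evaluate F(2, 5, 5) term-by-term (mod 7).
  -X**3 ↦ -1·8·1·1 = -8
  X**2*Y ↦ 1·4·5·1 = 20
  2*X*Y**2 ↦ 2·2·25·1 = 100
  -X*Y*Z ↦ -1·2·5·5 = -50
  3*X*Z**2 ↦ 3·2·1·25 = 150
  -3*Y**3 ↦ -3·1·125·1 = -375
  -2*Y**2*Z ↦ -2·1·25·5 = -250
  Y*Z**2 ↦ 1·1·5·25 = 125
  -3*Z**3 ↦ -3·1·1·125 = -375
Sum: F(2, 5, 5) = (-8) + (20) + (100) + (-50) + (150) + (-375) + (-250) + (125) + (-375) = -663.
Reducing mod 7: -663 ≡ 2 (mod 7).
Since F(a, b, c) ≡ 2 ≠ 0 (mod 7), P does NOT lie on the curve.


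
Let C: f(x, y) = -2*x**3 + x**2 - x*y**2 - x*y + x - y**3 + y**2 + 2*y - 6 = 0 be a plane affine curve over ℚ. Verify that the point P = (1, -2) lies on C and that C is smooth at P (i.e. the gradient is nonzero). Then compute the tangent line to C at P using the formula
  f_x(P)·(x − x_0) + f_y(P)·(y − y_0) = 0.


Tangent line at P: -5*x - 11*y - 17 = 0.

Step 1: f(1, -2) = 0, so P lies on C.
Step 2: partial derivatives
  f_x(x, y) = -6*x**2 + 2*x - y**2 - y + 1, f_y(x, y) = -2*x*y - x - 3*y**2 + 2*y + 2.
  f_x(P) = -5, f_y(P) = -11 (gradient nonzero, so P is smooth).
Step 3: tangent line at P: -5·(x − 1) + -11·(y − -2) = 0.
Expanding: -5*x - 11*y - 17 = 0.


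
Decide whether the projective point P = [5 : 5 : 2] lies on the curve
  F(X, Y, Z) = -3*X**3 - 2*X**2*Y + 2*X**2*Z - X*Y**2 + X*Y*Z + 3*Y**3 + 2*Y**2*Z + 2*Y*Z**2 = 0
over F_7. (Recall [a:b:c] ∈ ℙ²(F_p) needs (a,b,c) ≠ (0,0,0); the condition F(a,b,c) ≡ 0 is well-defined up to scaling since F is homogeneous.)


F(5,5,2) ≡ 6 (mod 7); P is NOT on the curve.

Evaluate F(5, 5, 2) term-by-term (mod 7).
  -3*X**3 ↦ -3·125·1·1 = -375
  -2*X**2*Y ↦ -2·25·5·1 = -250
  2*X**2*Z ↦ 2·25·1·2 = 100
  -X*Y**2 ↦ -1·5·25·1 = -125
  X*Y*Z ↦ 1·5·5·2 = 50
  3*Y**3 ↦ 3·1·125·1 = 375
  2*Y**2*Z ↦ 2·1·25·2 = 100
  2*Y*Z**2 ↦ 2·1·5·4 = 40
Sum: F(5, 5, 2) = (-375) + (-250) + (100) + (-125) + (50) + (375) + (100) + (40) = -85.
Reducing mod 7: -85 ≡ 6 (mod 7).
Since F(a, b, c) ≡ 6 ≠ 0 (mod 7), P does NOT lie on the curve.


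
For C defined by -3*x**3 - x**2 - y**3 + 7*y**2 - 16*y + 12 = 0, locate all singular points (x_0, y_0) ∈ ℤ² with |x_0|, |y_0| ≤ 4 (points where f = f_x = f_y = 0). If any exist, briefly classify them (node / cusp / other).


Singular points: {(0, 2)}; classification: node.

Compute partial derivatives:
  f_x = -9*x**2 - 2*x.
  f_y = -3*y**2 + 14*y - 16.
Scan x_0 ∈ {−4, ..., 4}. For each x_0, f_y(x_0, y) is a polynomial in y; find its integer roots y ∈ {−4, ..., 4}, then test f_x and f at those candidates.
  x = -4: f_y(-4, y) = -3*y**2 + 14*y - 16; vanishes at y ∈ {2}. (-4, 2): f_x = -136 ≠ 0.
  x = -3: f_y(-3, y) = -3*y**2 + 14*y - 16; vanishes at y ∈ {2}. (-3, 2): f_x = -75 ≠ 0.
  x = -2: f_y(-2, y) = -3*y**2 + 14*y - 16; vanishes at y ∈ {2}. (-2, 2): f_x = -32 ≠ 0.
  x = -1: f_y(-1, y) = -3*y**2 + 14*y - 16; vanishes at y ∈ {2}. (-1, 2): f_x = -7 ≠ 0.
  x = 0: f_y(0, y) = -3*y**2 + 14*y - 16; vanishes at y ∈ {2}. (0, 2): f_x = 0, f = 0 — SINGULAR.
  x = 1: f_y(1, y) = -3*y**2 + 14*y - 16; vanishes at y ∈ {2}. (1, 2): f_x = -11 ≠ 0.
  x = 2: f_y(2, y) = -3*y**2 + 14*y - 16; vanishes at y ∈ {2}. (2, 2): f_x = -40 ≠ 0.
  x = 3: f_y(3, y) = -3*y**2 + 14*y - 16; vanishes at y ∈ {2}. (3, 2): f_x = -87 ≠ 0.
  x = 4: f_y(4, y) = -3*y**2 + 14*y - 16; vanishes at y ∈ {2}. (4, 2): f_x = -152 ≠ 0.
Only singular point on the grid: (0, 2).
Classify: substitute x = 0 + u, y = 2 + v and expand: f = -3*u**3 - u**2 - v**3 + v**2.
No constant or linear terms (consistent with a singular point). Quadratic part: -u**2 + v**2. Cubic part: -3*u**3 - v**3.
The quadratic part v**2 - u**2 = (v − u)(v + u) splits into two distinct linear factors, so there are two distinct tangent lines y − 2 = ±(x − 0) — this is a node (ordinary double point).
Classification: node.


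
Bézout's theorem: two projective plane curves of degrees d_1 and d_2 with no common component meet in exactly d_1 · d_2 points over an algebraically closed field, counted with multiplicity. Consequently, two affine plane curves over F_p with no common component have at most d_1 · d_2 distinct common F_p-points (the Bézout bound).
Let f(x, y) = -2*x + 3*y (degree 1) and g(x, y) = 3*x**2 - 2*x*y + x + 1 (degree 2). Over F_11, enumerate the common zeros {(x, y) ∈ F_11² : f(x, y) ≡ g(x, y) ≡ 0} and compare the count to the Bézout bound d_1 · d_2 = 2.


Common zeros: {(1, 8), (5, 7)}; count = 2; Bézout bound = 2.

deg(f) = 1, deg(g) = 2, so Bézout bound = 2.
Scan x ∈ F_11. For each x, list the y ∈ F_11 with f(x, y) ≡ 0 and those with g(x, y) ≡ 0 (mod 11); the common zeros in that column are the intersection.
  x = 0: f ≡ 0 at y ∈ {0}; g ≡ 0 at y ∈ ∅; common: ∅.
  x = 1: f ≡ 0 at y ∈ {8}; g ≡ 0 at y ∈ {8}; common: {8}.
  x = 2: f ≡ 0 at y ∈ {5}; g ≡ 0 at y ∈ {1}; common: ∅.
  x = 3: f ≡ 0 at y ∈ {2}; g ≡ 0 at y ∈ {7}; common: ∅.
  x = 4: f ≡ 0 at y ∈ {10}; g ≡ 0 at y ∈ {8}; common: ∅.
  x = 5: f ≡ 0 at y ∈ {7}; g ≡ 0 at y ∈ {7}; common: {7}.
  x = 6: f ≡ 0 at y ∈ {4}; g ≡ 0 at y ∈ {5}; common: ∅.
  x = 7: f ≡ 0 at y ∈ {1}; g ≡ 0 at y ∈ {4}; common: ∅.
  x = 8: f ≡ 0 at y ∈ {9}; g ≡ 0 at y ∈ {5}; common: ∅.
  x = 9: f ≡ 0 at y ∈ {6}; g ≡ 0 at y ∈ {0}; common: ∅.
  x = 10: f ≡ 0 at y ∈ {3}; g ≡ 0 at y ∈ {4}; common: ∅.
Collecting: common zeros = {(1, 8), (5, 7)}, so the count is 2.
Comparison with the Bézout bound: 2 ≤ 2 = deg(f)·deg(g), as expected for curves with no common component (the bound is attained).


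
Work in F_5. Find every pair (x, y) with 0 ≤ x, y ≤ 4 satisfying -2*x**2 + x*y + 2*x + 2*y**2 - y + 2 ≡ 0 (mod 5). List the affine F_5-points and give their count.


Affine F_5-points: {(0, 4), (1, 2), (1, 3), (3, 0), (3, 4), (4, 3)}; count = 6.

For each of the 25 pairs (x, y) ∈ F_5², evaluate f(x, y) mod 5. Record the zeros.
  x = 0: [0↦2, 1↦3, 2↦3, 3↦2, 4↦0]  zeros at y ∈ {4}
  x = 1: [0↦2, 1↦4, 2↦0, 3↦0, 4↦4]  zeros at y ∈ {2, 3}
  x = 2: [0↦3, 1↦1, 2↦3, 3↦4, 4↦4]  zeros at y ∈ ∅
  x = 3: [0↦0, 1↦4, 2↦2, 3↦4, 4↦0]  zeros at y ∈ {0, 4}
  x = 4: [0↦3, 1↦3, 2↦2, 3↦0, 4↦2]  zeros at y ∈ {3}
Collecting zeros: affine points = {(0, 4), (1, 2), (1, 3), (3, 0), (3, 4), (4, 3)}.
Total count |C(F_5)_aff| = 6.


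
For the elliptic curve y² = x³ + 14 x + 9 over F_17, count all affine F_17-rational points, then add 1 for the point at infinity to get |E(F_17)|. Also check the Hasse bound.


Affine points = {(0, 3), (0, 14), (5, 0), (7, 5), (7, 12), (8, 2), (8, 15), (11, 7), (11, 10), (12, 1), (12, 16), (13, 5), (13, 12), (14, 5), (14, 12)}; affine count = 15; |E(F_17)| = 16.

Discriminant check: Δ ∝ 4a³ + 27b² = 4·14³ + 27·9² = 4·2744 + 27·81 ≡ 5 (mod 17). Nonzero ⇒ E is nonsingular.
For each x ∈ F_17, compute rhs = x³ + 14·x + 9 mod 17, then count y ∈ F_17 with y² ≡ rhs.
  x = 0: rhs = 9, matching y values: 3, 14 (2 points).
  x = 1: rhs = 7, matching y values: none (0 points).
  x = 2: rhs = 11, matching y values: none (0 points).
  x = 3: rhs = 10, matching y values: none (0 points).
  x = 4: rhs = 10, matching y values: none (0 points).
  x = 5: rhs = 0, matching y values: 0 (1 points).
  x = 6: rhs = 3, matching y values: none (0 points).
  x = 7: rhs = 8, matching y values: 5, 12 (2 points).
  x = 8: rhs = 4, matching y values: 2, 15 (2 points).
  x = 9: rhs = 14, matching y values: none (0 points).
  x = 10: rhs = 10, matching y values: none (0 points).
  x = 11: rhs = 15, matching y values: 7, 10 (2 points).
  x = 12: rhs = 1, matching y values: 1, 16 (2 points).
  x = 13: rhs = 8, matching y values: 5, 12 (2 points).
  x = 14: rhs = 8, matching y values: 5, 12 (2 points).
  x = 15: rhs = 7, matching y values: none (0 points).
  x = 16: rhs = 11, matching y values: none (0 points).
Total affine count: 15.
Full point count |E(F_17)| = 15 + 1 = 16.
Hasse bound: |16 − (17+1)| = |-2| = 2 ≤ 2√17 ≈ 8.2462 ✓.


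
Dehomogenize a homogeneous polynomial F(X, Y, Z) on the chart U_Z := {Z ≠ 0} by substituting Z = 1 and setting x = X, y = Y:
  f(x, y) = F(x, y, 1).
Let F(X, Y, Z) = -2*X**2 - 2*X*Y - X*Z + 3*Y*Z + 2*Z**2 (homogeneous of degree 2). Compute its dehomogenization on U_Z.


f(x, y) = -2*x**2 - 2*x*y - x + 3*y + 2

On U_Z we set Z = 1. Each monomial c·X^i·Y^j·Z^k in F becomes c·x^i·y^j·1^k = c·x^i·y^j.
Substituting Z = 1: F(X, Y, 1) = -2*x**2 - 2*x*y - x + 3*y + 2.
Note: deg(f) ≤ deg(F) = 2; strict inequality happens when F is divisible by Z (lost terms).


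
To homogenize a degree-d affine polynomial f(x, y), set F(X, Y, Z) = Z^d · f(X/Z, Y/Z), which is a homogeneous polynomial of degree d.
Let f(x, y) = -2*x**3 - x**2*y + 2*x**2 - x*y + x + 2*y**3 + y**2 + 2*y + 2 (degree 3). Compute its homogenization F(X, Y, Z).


F(X, Y, Z) = -2*X**3 - X**2*Y + 2*X**2*Z - X*Y*Z + X*Z**2 + 2*Y**3 + Y**2*Z + 2*Y*Z**2 + 2*Z**3

deg(f) = 3.
Substitute x = X/Z, y = Y/Z into f, then multiply by Z^3.
  monomial -2·x^3·y^0 ↦ -2·X^3·Y^0·Z^0.
  monomial -1·x^2·y^1 ↦ -1·X^2·Y^1·Z^0.
  monomial 2·x^2·y^0 ↦ 2·X^2·Y^0·Z^1.
  monomial -1·x^1·y^1 ↦ -1·X^1·Y^1·Z^1.
  monomial 1·x^1·y^0 ↦ 1·X^1·Y^0·Z^2.
  monomial 2·x^0·y^3 ↦ 2·X^0·Y^3·Z^0.
  monomial 1·x^0·y^2 ↦ 1·X^0·Y^2·Z^1.
  monomial 2·x^0·y^1 ↦ 2·X^0·Y^1·Z^2.
  monomial 2·x^0·y^0 ↦ 2·X^0·Y^0·Z^3.
Collecting: F(X, Y, Z) = -2*X**3 - X**2*Y + 2*X**2*Z - X*Y*Z + X*Z**2 + 2*Y**3 + Y**2*Z + 2*Y*Z**2 + 2*Z**3.


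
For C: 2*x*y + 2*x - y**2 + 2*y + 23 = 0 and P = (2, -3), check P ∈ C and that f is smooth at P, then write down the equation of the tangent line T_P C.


Tangent line at P: -4*x + 12*y + 44 = 0.

Step 1: f(2, -3) = 0, so P lies on C.
Step 2: partial derivatives
  f_x(x, y) = 2*y + 2, f_y(x, y) = 2*x - 2*y + 2.
  f_x(P) = -4, f_y(P) = 12 (gradient nonzero, so P is smooth).
Step 3: tangent line at P: -4·(x − 2) + 12·(y − -3) = 0.
Expanding: -4*x + 12*y + 44 = 0.


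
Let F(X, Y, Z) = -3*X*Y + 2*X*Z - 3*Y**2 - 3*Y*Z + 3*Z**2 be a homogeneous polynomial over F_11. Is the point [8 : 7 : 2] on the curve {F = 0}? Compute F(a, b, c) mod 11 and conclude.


F(8,7,2) ≡ 6 (mod 11); P is NOT on the curve.

Evaluate F(8, 7, 2) term-by-term (mod 11).
  -3*X*Y ↦ -3·8·7·1 = -168
  2*X*Z ↦ 2·8·1·2 = 32
  -3*Y**2 ↦ -3·1·49·1 = -147
  -3*Y*Z ↦ -3·1·7·2 = -42
  3*Z**2 ↦ 3·1·1·4 = 12
Sum: F(8, 7, 2) = (-168) + (32) + (-147) + (-42) + (12) = -313.
Reducing mod 11: -313 ≡ 6 (mod 11).
Since F(a, b, c) ≡ 6 ≠ 0 (mod 11), P does NOT lie on the curve.


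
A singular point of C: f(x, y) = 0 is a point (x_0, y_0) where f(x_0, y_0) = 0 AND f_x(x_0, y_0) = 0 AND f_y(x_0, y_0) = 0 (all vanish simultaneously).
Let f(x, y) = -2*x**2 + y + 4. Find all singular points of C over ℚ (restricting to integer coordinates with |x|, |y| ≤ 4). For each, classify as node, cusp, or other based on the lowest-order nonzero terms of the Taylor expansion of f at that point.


No singular points in the scanned grid; C is smooth there.

Compute partial derivatives:
  f_x = -4*x.
  f_y = 1.
f_y = 1 is a nonzero constant, so f_y never vanishes: no point (x, y) can satisfy f = f_x = f_y = 0. In particular no (x, y) ∈ {−4, ..., 4}² is singular; the curve is smooth.


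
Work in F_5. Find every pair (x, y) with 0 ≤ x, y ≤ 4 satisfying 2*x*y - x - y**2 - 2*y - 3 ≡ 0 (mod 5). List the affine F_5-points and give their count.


Affine F_5-points: {(1, 1), (1, 4), (2, 0), (2, 2)}; count = 4.

For each of the 25 pairs (x, y) ∈ F_5², evaluate f(x, y) mod 5. Record the zeros.
  x = 0: [0↦2, 1↦4, 2↦4, 3↦2, 4↦3]  zeros at y ∈ ∅
  x = 1: [0↦1, 1↦0, 2↦2, 3↦2, 4↦0]  zeros at y ∈ {1, 4}
  x = 2: [0↦0, 1↦1, 2↦0, 3↦2, 4↦2]  zeros at y ∈ {0, 2}
  x = 3: [0↦4, 1↦2, 2↦3, 3↦2, 4↦4]  zeros at y ∈ ∅
  x = 4: [0↦3, 1↦3, 2↦1, 3↦2, 4↦1]  zeros at y ∈ ∅
Collecting zeros: affine points = {(1, 1), (1, 4), (2, 0), (2, 2)}.
Total count |C(F_5)_aff| = 4.


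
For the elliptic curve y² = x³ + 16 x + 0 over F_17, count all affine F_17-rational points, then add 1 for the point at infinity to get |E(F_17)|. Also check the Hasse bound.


Affine points = {(0, 0), (1, 0), (4, 3), (4, 14), (5, 1), (5, 16), (7, 8), (7, 9), (10, 2), (10, 15), (12, 4), (12, 13), (13, 5), (13, 12), (16, 0)}; affine count = 15; |E(F_17)| = 16.

Discriminant check: Δ ∝ 4a³ + 27b² = 4·16³ + 27·0² = 4·4096 + 27·0 ≡ 13 (mod 17). Nonzero ⇒ E is nonsingular.
For each x ∈ F_17, compute rhs = x³ + 16·x + 0 mod 17, then count y ∈ F_17 with y² ≡ rhs.
  x = 0: rhs = 0, matching y values: 0 (1 points).
  x = 1: rhs = 0, matching y values: 0 (1 points).
  x = 2: rhs = 6, matching y values: none (0 points).
  x = 3: rhs = 7, matching y values: none (0 points).
  x = 4: rhs = 9, matching y values: 3, 14 (2 points).
  x = 5: rhs = 1, matching y values: 1, 16 (2 points).
  x = 6: rhs = 6, matching y values: none (0 points).
  x = 7: rhs = 13, matching y values: 8, 9 (2 points).
  x = 8: rhs = 11, matching y values: none (0 points).
  x = 9: rhs = 6, matching y values: none (0 points).
  x = 10: rhs = 4, matching y values: 2, 15 (2 points).
  x = 11: rhs = 11, matching y values: none (0 points).
  x = 12: rhs = 16, matching y values: 4, 13 (2 points).
  x = 13: rhs = 8, matching y values: 5, 12 (2 points).
  x = 14: rhs = 10, matching y values: none (0 points).
  x = 15: rhs = 11, matching y values: none (0 points).
  x = 16: rhs = 0, matching y values: 0 (1 points).
Total affine count: 15.
Full point count |E(F_17)| = 15 + 1 = 16.
Hasse bound: |16 − (17+1)| = |-2| = 2 ≤ 2√17 ≈ 8.2462 ✓.


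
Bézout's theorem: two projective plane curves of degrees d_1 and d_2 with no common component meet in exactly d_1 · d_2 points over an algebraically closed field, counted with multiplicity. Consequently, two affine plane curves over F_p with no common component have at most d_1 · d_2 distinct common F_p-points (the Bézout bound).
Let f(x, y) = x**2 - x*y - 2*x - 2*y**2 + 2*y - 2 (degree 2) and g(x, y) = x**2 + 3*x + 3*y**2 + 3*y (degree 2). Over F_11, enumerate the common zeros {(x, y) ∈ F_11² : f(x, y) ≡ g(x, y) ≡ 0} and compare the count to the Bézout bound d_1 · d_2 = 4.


Common zeros: ∅; count = 0; Bézout bound = 4.

deg(f) = 2, deg(g) = 2, so Bézout bound = 4.
Scan x ∈ F_11. For each x, list the y ∈ F_11 with f(x, y) ≡ 0 and those with g(x, y) ≡ 0 (mod 11); the common zeros in that column are the intersection.
  x = 0: f ≡ 0 at y ∈ ∅; g ≡ 0 at y ∈ {0, 10}; common: ∅.
  x = 1: f ≡ 0 at y ∈ ∅; g ≡ 0 at y ∈ {2, 8}; common: ∅.
  x = 2: f ≡ 0 at y ∈ ∅; g ≡ 0 at y ∈ ∅; common: ∅.
  x = 3: f ≡ 0 at y ∈ {6, 10}; g ≡ 0 at y ∈ ∅; common: ∅.
  x = 4: f ≡ 0 at y ∈ ∅; g ≡ 0 at y ∈ {4, 6}; common: ∅.
  x = 5: f ≡ 0 at y ∈ {6, 9}; g ≡ 0 at y ∈ ∅; common: ∅.
  x = 6: f ≡ 0 at y ∈ {0, 9}; g ≡ 0 at y ∈ ∅; common: ∅.
  x = 7: f ≡ 0 at y ∈ {0, 3}; g ≡ 0 at y ∈ {2, 8}; common: ∅.
  x = 8: f ≡ 0 at y ∈ ∅; g ≡ 0 at y ∈ {0, 10}; common: ∅.
  x = 9: f ≡ 0 at y ∈ {3, 10}; g ≡ 0 at y ∈ {5}; common: ∅.
  x = 10: f ≡ 0 at y ∈ ∅; g ≡ 0 at y ∈ {5}; common: ∅.
Collecting: common zeros = ∅, so the count is 0.
Comparison with the Bézout bound: 0 ≤ 4 = deg(f)·deg(g), as expected for curves with no common component (the affine F_11-count falls short of the bound because intersections may lie at infinity, over extension fields, or carry multiplicity).


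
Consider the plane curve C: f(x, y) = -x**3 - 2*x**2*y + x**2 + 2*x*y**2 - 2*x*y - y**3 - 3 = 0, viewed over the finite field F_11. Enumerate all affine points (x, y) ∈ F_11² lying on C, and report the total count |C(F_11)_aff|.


Affine F_11-points: {(0, 2), (1, 2), (2, 4), (3, 3), (3, 6), (3, 8), (4, 5), (5, 1), (5, 3), (5, 6), (7, 0), (7, 1), (7, 2), (8, 0), (9, 1), (9, 3), (10, 5)}; count = 17.

For each of the 121 pairs (x, y) ∈ F_11², evaluate f(x, y) mod 11. Record the zeros.
  x = 0: [0↦8, 1↦7, 2↦0, 3↦3, 4↦10, 5↦4, 6↦1, 7↦6, 8↦2, 9↦5, 10↦9]  zeros at y ∈ {2}
  x = 1: [0↦8, 1↦5, 2↦0, 3↦9, 4↦4, 5↦1, 6↦5, 7↦10, 8↦10, 9↦10, 10↦4]  zeros at y ∈ {2}
  x = 2: [0↦4, 1↦6, 2↦10, 3↦10, 4↦0, 5↦7, 6↦3, 7↦4, 8↦4, 9↦8, 10↦10]  zeros at y ∈ {4}
  x = 3: [0↦1, 1↦4, 2↦2, 3↦0, 4↦3, 5↦5, 6↦0, 7↦4, 8↦0, 9↦4, 10↦10]  zeros at y ∈ {3, 6, 8}
  x = 4: [0↦4, 1↦4, 2↦3, 3↦6, 4↦7, 5↦0, 6↦1, 7↦4, 8↦3, 9↦3, 10↦9]  zeros at y ∈ {5}
  x = 5: [0↦7, 1↦0, 2↦7, 3↦0, 4↦6, 5↦8, 6↦0, 7↦9, 8↦7, 9↦10, 10↦1]  zeros at y ∈ {1, 3, 6}
  x = 6: [0↦4, 1↦8, 2↦8, 3↦9, 4↦5, 5↦1, 6↦2, 7↦2, 8↦6, 9↦8, 10↦2]  zeros at y ∈ ∅
  x = 7: [0↦0, 1↦0, 2↦0, 3↦5, 4↦9, 5↦6, 6↦1, 7↦10, 8↦5, 9↦2, 10↦6]  zeros at y ∈ {0, 1, 2}
  x = 8: [0↦0, 1↦3, 2↦10, 3↦4, 4↦1, 5↦6, 6↦2, 7↦5, 8↦9, 9↦8, 10↦7]  zeros at y ∈ {0}
  x = 9: [0↦9, 1↦0, 2↦10, 3↦0, 4↦8, 5↦6, 6↦10, 7↦3, 8↦1, 9↦9, 10↦10]  zeros at y ∈ {1, 3}
  x = 10: [0↦10, 1↦7, 2↦5, 3↦9, 4↦2, 5↦0, 6↦8, 7↦9, 8↦8, 9↦10, 10↦9]  zeros at y ∈ {5}
Collecting zeros: affine points = {(0, 2), (1, 2), (2, 4), (3, 3), (3, 6), (3, 8), (4, 5), (5, 1), (5, 3), (5, 6), (7, 0), (7, 1), (7, 2), (8, 0), (9, 1), (9, 3), (10, 5)}.
Total count |C(F_11)_aff| = 17.


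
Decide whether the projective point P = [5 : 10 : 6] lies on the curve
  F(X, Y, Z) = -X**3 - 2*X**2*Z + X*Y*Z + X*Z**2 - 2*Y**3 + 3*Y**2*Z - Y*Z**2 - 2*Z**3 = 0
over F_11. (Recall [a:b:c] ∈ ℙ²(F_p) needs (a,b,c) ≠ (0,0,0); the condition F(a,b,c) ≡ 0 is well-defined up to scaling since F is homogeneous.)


F(5,10,6) ≡ 9 (mod 11); P is NOT on the curve.

Evaluate F(5, 10, 6) term-by-term (mod 11).
  -X**3 ↦ -1·125·1·1 = -125
  -2*X**2*Z ↦ -2·25·1·6 = -300
  X*Y*Z ↦ 1·5·10·6 = 300
  X*Z**2 ↦ 1·5·1·36 = 180
  -2*Y**3 ↦ -2·1·1000·1 = -2000
  3*Y**2*Z ↦ 3·1·100·6 = 1800
  -Y*Z**2 ↦ -1·1·10·36 = -360
  -2*Z**3 ↦ -2·1·1·216 = -432
Sum: F(5, 10, 6) = (-125) + (-300) + (300) + (180) + (-2000) + (1800) + (-360) + (-432) = -937.
Reducing mod 11: -937 ≡ 9 (mod 11).
Since F(a, b, c) ≡ 9 ≠ 0 (mod 11), P does NOT lie on the curve.


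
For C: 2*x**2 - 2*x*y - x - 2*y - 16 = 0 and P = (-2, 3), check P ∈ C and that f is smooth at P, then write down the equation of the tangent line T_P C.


Tangent line at P: -15*x + 2*y - 36 = 0.

Step 1: f(-2, 3) = 0, so P lies on C.
Step 2: partial derivatives
  f_x(x, y) = 4*x - 2*y - 1, f_y(x, y) = -2*x - 2.
  f_x(P) = -15, f_y(P) = 2 (gradient nonzero, so P is smooth).
Step 3: tangent line at P: -15·(x − -2) + 2·(y − 3) = 0.
Expanding: -15*x + 2*y - 36 = 0.


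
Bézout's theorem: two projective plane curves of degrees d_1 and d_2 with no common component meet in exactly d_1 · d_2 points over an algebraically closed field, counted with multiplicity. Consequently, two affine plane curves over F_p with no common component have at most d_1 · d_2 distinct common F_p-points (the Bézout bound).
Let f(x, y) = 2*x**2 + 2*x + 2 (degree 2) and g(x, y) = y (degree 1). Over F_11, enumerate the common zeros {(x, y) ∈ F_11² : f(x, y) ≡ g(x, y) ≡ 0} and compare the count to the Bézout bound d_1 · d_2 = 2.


Common zeros: ∅; count = 0; Bézout bound = 2.

deg(f) = 2, deg(g) = 1, so Bézout bound = 2.
Scan x ∈ F_11. For each x, list the y ∈ F_11 with f(x, y) ≡ 0 and those with g(x, y) ≡ 0 (mod 11); the common zeros in that column are the intersection.
  x = 0: f ≡ 0 at y ∈ ∅; g ≡ 0 at y ∈ {0}; common: ∅.
  x = 1: f ≡ 0 at y ∈ ∅; g ≡ 0 at y ∈ {0}; common: ∅.
  x = 2: f ≡ 0 at y ∈ ∅; g ≡ 0 at y ∈ {0}; common: ∅.
  x = 3: f ≡ 0 at y ∈ ∅; g ≡ 0 at y ∈ {0}; common: ∅.
  x = 4: f ≡ 0 at y ∈ ∅; g ≡ 0 at y ∈ {0}; common: ∅.
  x = 5: f ≡ 0 at y ∈ ∅; g ≡ 0 at y ∈ {0}; common: ∅.
  x = 6: f ≡ 0 at y ∈ ∅; g ≡ 0 at y ∈ {0}; common: ∅.
  x = 7: f ≡ 0 at y ∈ ∅; g ≡ 0 at y ∈ {0}; common: ∅.
  x = 8: f ≡ 0 at y ∈ ∅; g ≡ 0 at y ∈ {0}; common: ∅.
  x = 9: f ≡ 0 at y ∈ ∅; g ≡ 0 at y ∈ {0}; common: ∅.
  x = 10: f ≡ 0 at y ∈ ∅; g ≡ 0 at y ∈ {0}; common: ∅.
Collecting: common zeros = ∅, so the count is 0.
Comparison with the Bézout bound: 0 ≤ 2 = deg(f)·deg(g), as expected for curves with no common component (the affine F_11-count falls short of the bound because intersections may lie at infinity, over extension fields, or carry multiplicity).


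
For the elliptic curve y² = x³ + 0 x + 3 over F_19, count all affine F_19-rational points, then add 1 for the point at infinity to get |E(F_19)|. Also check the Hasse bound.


Affine points = {(1, 2), (1, 17), (2, 7), (2, 12), (3, 7), (3, 12), (7, 2), (7, 17), (11, 2), (11, 17), (14, 7), (14, 12)}; affine count = 12; |E(F_19)| = 13.

Discriminant check: Δ ∝ 4a³ + 27b² = 4·0³ + 27·3² = 4·0 + 27·9 ≡ 15 (mod 19). Nonzero ⇒ E is nonsingular.
For each x ∈ F_19, compute rhs = x³ + 0·x + 3 mod 19, then count y ∈ F_19 with y² ≡ rhs.
  x = 0: rhs = 3, matching y values: none (0 points).
  x = 1: rhs = 4, matching y values: 2, 17 (2 points).
  x = 2: rhs = 11, matching y values: 7, 12 (2 points).
  x = 3: rhs = 11, matching y values: 7, 12 (2 points).
  x = 4: rhs = 10, matching y values: none (0 points).
  x = 5: rhs = 14, matching y values: none (0 points).
  x = 6: rhs = 10, matching y values: none (0 points).
  x = 7: rhs = 4, matching y values: 2, 17 (2 points).
  x = 8: rhs = 2, matching y values: none (0 points).
  x = 9: rhs = 10, matching y values: none (0 points).
  x = 10: rhs = 15, matching y values: none (0 points).
  x = 11: rhs = 4, matching y values: 2, 17 (2 points).
  x = 12: rhs = 2, matching y values: none (0 points).
  x = 13: rhs = 15, matching y values: none (0 points).
  x = 14: rhs = 11, matching y values: 7, 12 (2 points).
  x = 15: rhs = 15, matching y values: none (0 points).
  x = 16: rhs = 14, matching y values: none (0 points).
  x = 17: rhs = 14, matching y values: none (0 points).
  x = 18: rhs = 2, matching y values: none (0 points).
Total affine count: 12.
Full point count |E(F_19)| = 12 + 1 = 13.
Hasse bound: |13 − (19+1)| = |-7| = 7 ≤ 2√19 ≈ 8.7178 ✓.


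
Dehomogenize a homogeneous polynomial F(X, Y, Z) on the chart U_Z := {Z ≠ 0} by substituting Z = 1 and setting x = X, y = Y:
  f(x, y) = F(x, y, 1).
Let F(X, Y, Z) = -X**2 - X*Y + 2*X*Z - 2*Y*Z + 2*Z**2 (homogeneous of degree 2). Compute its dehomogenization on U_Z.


f(x, y) = -x**2 - x*y + 2*x - 2*y + 2

On U_Z we set Z = 1. Each monomial c·X^i·Y^j·Z^k in F becomes c·x^i·y^j·1^k = c·x^i·y^j.
Substituting Z = 1: F(X, Y, 1) = -x**2 - x*y + 2*x - 2*y + 2.
Note: deg(f) ≤ deg(F) = 2; strict inequality happens when F is divisible by Z (lost terms).


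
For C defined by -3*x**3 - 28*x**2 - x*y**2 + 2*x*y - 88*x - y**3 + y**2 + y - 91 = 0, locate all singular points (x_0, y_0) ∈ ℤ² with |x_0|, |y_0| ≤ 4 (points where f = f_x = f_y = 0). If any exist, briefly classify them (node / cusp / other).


Singular points: {(-3, 1)}; classification: node.

Compute partial derivatives:
  f_x = -9*x**2 - 56*x - y**2 + 2*y - 88.
  f_y = -2*x*y + 2*x - 3*y**2 + 2*y + 1.
Scan x_0 ∈ {−4, ..., 4}. For each x_0, f_y(x_0, y) is a polynomial in y; find its integer roots y ∈ {−4, ..., 4}, then test f_x and f at those candidates.
  x = -4: f_y(-4, y) = -3*y**2 + 10*y - 7; vanishes at y ∈ {1}. (-4, 1): f_x = -7 ≠ 0.
  x = -3: f_y(-3, y) = -3*y**2 + 8*y - 5; vanishes at y ∈ {1}. (-3, 1): f_x = 0, f = 0 — SINGULAR.
  x = -2: f_y(-2, y) = -3*y**2 + 6*y - 3; vanishes at y ∈ {1}. (-2, 1): f_x = -11 ≠ 0.
  x = -1: f_y(-1, y) = -3*y**2 + 4*y - 1; vanishes at y ∈ {1}. (-1, 1): f_x = -40 ≠ 0.
  x = 0: f_y(0, y) = -3*y**2 + 2*y + 1; vanishes at y ∈ {1}. (0, 1): f_x = -87 ≠ 0.
  x = 1: f_y(1, y) = 3 - 3*y**2; vanishes at y ∈ {-1, 1}. (1, -1): f_x = -156 ≠ 0; (1, 1): f_x = -152 ≠ 0.
  x = 2: f_y(2, y) = -3*y**2 - 2*y + 5; vanishes at y ∈ {1}. (2, 1): f_x = -235 ≠ 0.
  x = 3: f_y(3, y) = -3*y**2 - 4*y + 7; vanishes at y ∈ {1}. (3, 1): f_x = -336 ≠ 0.
  x = 4: f_y(4, y) = -3*y**2 - 6*y + 9; vanishes at y ∈ {-3, 1}. (4, -3): f_x = -471 ≠ 0; (4, 1): f_x = -455 ≠ 0.
Only singular point on the grid: (-3, 1).
Classify: substitute x = -3 + u, y = 1 + v and expand: f = -3*u**3 - u**2 - u*v**2 - v**3 + v**2.
No constant or linear terms (consistent with a singular point). Quadratic part: -u**2 + v**2. Cubic part: -3*u**3 - u*v**2 - v**3.
The quadratic part v**2 - u**2 = (v − u)(v + u) splits into two distinct linear factors, so there are two distinct tangent lines y − 1 = ±(x − -3) — this is a node (ordinary double point).
Classification: node.


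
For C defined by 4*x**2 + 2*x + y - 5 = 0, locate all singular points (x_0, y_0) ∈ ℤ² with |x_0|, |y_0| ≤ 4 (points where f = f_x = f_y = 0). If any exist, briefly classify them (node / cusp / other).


No singular points in the scanned grid; C is smooth there.

Compute partial derivatives:
  f_x = 8*x + 2.
  f_y = 1.
f_y = 1 is a nonzero constant, so f_y never vanishes: no point (x, y) can satisfy f = f_x = f_y = 0. In particular no (x, y) ∈ {−4, ..., 4}² is singular; the curve is smooth.


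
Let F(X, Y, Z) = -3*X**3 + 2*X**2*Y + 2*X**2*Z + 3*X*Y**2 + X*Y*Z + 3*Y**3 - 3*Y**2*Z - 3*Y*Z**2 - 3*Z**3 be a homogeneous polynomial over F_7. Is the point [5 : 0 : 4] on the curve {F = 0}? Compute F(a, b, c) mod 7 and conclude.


F(5,0,4) ≡ 4 (mod 7); P is NOT on the curve.

Evaluate F(5, 0, 4) term-by-term (mod 7).
  -3*X**3 ↦ -3·125·1·1 = -375
  2*X**2*Y ↦ 2·25·0·1 = 0
  2*X**2*Z ↦ 2·25·1·4 = 200
  3*X*Y**2 ↦ 3·5·0·1 = 0
  X*Y*Z ↦ 1·5·0·4 = 0
  3*Y**3 ↦ 3·1·0·1 = 0
  -3*Y**2*Z ↦ -3·1·0·4 = 0
  -3*Y*Z**2 ↦ -3·1·0·16 = 0
  -3*Z**3 ↦ -3·1·1·64 = -192
Sum: F(5, 0, 4) = (-375) + (0) + (200) + (0) + (0) + (0) + (0) + (0) + (-192) = -367.
Reducing mod 7: -367 ≡ 4 (mod 7).
Since F(a, b, c) ≡ 4 ≠ 0 (mod 7), P does NOT lie on the curve.


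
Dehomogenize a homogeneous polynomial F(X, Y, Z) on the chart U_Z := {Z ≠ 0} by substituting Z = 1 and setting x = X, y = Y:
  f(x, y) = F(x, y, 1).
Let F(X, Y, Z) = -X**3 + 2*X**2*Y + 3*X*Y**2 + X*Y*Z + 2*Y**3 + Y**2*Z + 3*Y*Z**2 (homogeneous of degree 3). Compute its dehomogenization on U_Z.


f(x, y) = -x**3 + 2*x**2*y + 3*x*y**2 + x*y + 2*y**3 + y**2 + 3*y

On U_Z we set Z = 1. Each monomial c·X^i·Y^j·Z^k in F becomes c·x^i·y^j·1^k = c·x^i·y^j.
Substituting Z = 1: F(X, Y, 1) = -x**3 + 2*x**2*y + 3*x*y**2 + x*y + 2*y**3 + y**2 + 3*y.
Note: deg(f) ≤ deg(F) = 3; strict inequality happens when F is divisible by Z (lost terms).


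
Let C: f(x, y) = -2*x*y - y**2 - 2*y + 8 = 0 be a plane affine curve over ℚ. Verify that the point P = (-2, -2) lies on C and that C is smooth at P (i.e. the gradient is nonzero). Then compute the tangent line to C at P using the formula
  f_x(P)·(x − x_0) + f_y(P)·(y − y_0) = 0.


Tangent line at P: 4*x + 6*y + 20 = 0.

Step 1: f(-2, -2) = 0, so P lies on C.
Step 2: partial derivatives
  f_x(x, y) = -2*y, f_y(x, y) = -2*x - 2*y - 2.
  f_x(P) = 4, f_y(P) = 6 (gradient nonzero, so P is smooth).
Step 3: tangent line at P: 4·(x − -2) + 6·(y − -2) = 0.
Expanding: 4*x + 6*y + 20 = 0.


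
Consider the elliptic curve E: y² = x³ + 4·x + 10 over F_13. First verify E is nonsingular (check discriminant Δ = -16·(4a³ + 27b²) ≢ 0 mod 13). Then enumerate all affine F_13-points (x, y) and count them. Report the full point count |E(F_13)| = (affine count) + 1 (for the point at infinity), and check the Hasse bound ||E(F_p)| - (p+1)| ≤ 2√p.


Affine points = {(0, 6), (0, 7), (2, 0), (3, 6), (3, 7), (4, 5), (4, 8), (5, 5), (5, 8), (6, 4), (6, 9), (7, 2), (7, 11), (10, 6), (10, 7)}; affine count = 15; |E(F_13)| = 16.

Discriminant check: Δ ∝ 4a³ + 27b² = 4·4³ + 27·10² = 4·64 + 27·100 ≡ 5 (mod 13). Nonzero ⇒ E is nonsingular.
For each x ∈ F_13, compute rhs = x³ + 4·x + 10 mod 13, then count y ∈ F_13 with y² ≡ rhs.
  x = 0: rhs = 10, matching y values: 6, 7 (2 points).
  x = 1: rhs = 2, matching y values: none (0 points).
  x = 2: rhs = 0, matching y values: 0 (1 points).
  x = 3: rhs = 10, matching y values: 6, 7 (2 points).
  x = 4: rhs = 12, matching y values: 5, 8 (2 points).
  x = 5: rhs = 12, matching y values: 5, 8 (2 points).
  x = 6: rhs = 3, matching y values: 4, 9 (2 points).
  x = 7: rhs = 4, matching y values: 2, 11 (2 points).
  x = 8: rhs = 8, matching y values: none (0 points).
  x = 9: rhs = 8, matching y values: none (0 points).
  x = 10: rhs = 10, matching y values: 6, 7 (2 points).
  x = 11: rhs = 7, matching y values: none (0 points).
  x = 12: rhs = 5, matching y values: none (0 points).
Total affine count: 15.
Full point count |E(F_13)| = 15 + 1 = 16.
Hasse bound: |16 − (13+1)| = |2| = 2 ≤ 2√13 ≈ 7.2111 ✓.


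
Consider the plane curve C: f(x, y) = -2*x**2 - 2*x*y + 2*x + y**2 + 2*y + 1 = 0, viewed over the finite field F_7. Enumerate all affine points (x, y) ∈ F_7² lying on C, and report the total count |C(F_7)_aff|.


Affine F_7-points: {(0, 6), (2, 3), (2, 6), (3, 1), (3, 3), (4, 1), (4, 5), (6, 5)}; count = 8.

For each of the 49 pairs (x, y) ∈ F_7², evaluate f(x, y) mod 7. Record the zeros.
  x = 0: [0↦1, 1↦4, 2↦2, 3↦2, 4↦4, 5↦1, 6↦0]  zeros at y ∈ {6}
  x = 1: [0↦1, 1↦2, 2↦5, 3↦3, 4↦3, 5↦5, 6↦2]  zeros at y ∈ ∅
  x = 2: [0↦4, 1↦3, 2↦4, 3↦0, 4↦5, 5↦5, 6↦0]  zeros at y ∈ {3, 6}
  x = 3: [0↦3, 1↦0, 2↦6, 3↦0, 4↦3, 5↦1, 6↦1]  zeros at y ∈ {1, 3}
  x = 4: [0↦5, 1↦0, 2↦4, 3↦3, 4↦4, 5↦0, 6↦5]  zeros at y ∈ {1, 5}
  x = 5: [0↦3, 1↦3, 2↦5, 3↦2, 4↦1, 5↦2, 6↦5]  zeros at y ∈ ∅
  x = 6: [0↦4, 1↦2, 2↦2, 3↦4, 4↦1, 5↦0, 6↦1]  zeros at y ∈ {5}
Collecting zeros: affine points = {(0, 6), (2, 3), (2, 6), (3, 1), (3, 3), (4, 1), (4, 5), (6, 5)}.
Total count |C(F_7)_aff| = 8.


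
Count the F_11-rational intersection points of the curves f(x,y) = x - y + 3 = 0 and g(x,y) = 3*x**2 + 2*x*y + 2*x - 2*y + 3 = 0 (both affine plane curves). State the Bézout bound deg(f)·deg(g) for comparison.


Common zeros: ∅; count = 0; Bézout bound = 2.

deg(f) = 1, deg(g) = 2, so Bézout bound = 2.
Scan x ∈ F_11. For each x, list the y ∈ F_11 with f(x, y) ≡ 0 and those with g(x, y) ≡ 0 (mod 11); the common zeros in that column are the intersection.
  x = 0: f ≡ 0 at y ∈ {3}; g ≡ 0 at y ∈ {7}; common: ∅.
  x = 1: f ≡ 0 at y ∈ {4}; g ≡ 0 at y ∈ ∅; common: ∅.
  x = 2: f ≡ 0 at y ∈ {5}; g ≡ 0 at y ∈ {7}; common: ∅.
  x = 3: f ≡ 0 at y ∈ {6}; g ≡ 0 at y ∈ {2}; common: ∅.
  x = 4: f ≡ 0 at y ∈ {7}; g ≡ 0 at y ∈ {3}; common: ∅.
  x = 5: f ≡ 0 at y ∈ {8}; g ≡ 0 at y ∈ {0}; common: ∅.
  x = 6: f ≡ 0 at y ∈ {9}; g ≡ 0 at y ∈ {2}; common: ∅.
  x = 7: f ≡ 0 at y ∈ {10}; g ≡ 0 at y ∈ {1}; common: ∅.
  x = 8: f ≡ 0 at y ∈ {0}; g ≡ 0 at y ∈ {3}; common: ∅.
  x = 9: f ≡ 0 at y ∈ {1}; g ≡ 0 at y ∈ {0}; common: ∅.
  x = 10: f ≡ 0 at y ∈ {2}; g ≡ 0 at y ∈ {1}; common: ∅.
Collecting: common zeros = ∅, so the count is 0.
Comparison with the Bézout bound: 0 ≤ 2 = deg(f)·deg(g), as expected for curves with no common component (the affine F_11-count falls short of the bound because intersections may lie at infinity, over extension fields, or carry multiplicity).
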